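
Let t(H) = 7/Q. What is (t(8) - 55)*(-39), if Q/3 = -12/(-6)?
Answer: 4199/2 ≈ 2099.5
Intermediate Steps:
Q = 6 (Q = 3*(-12/(-6)) = 3*(-12*(-⅙)) = 3*2 = 6)
t(H) = 7/6
(t(8) - 55)*(-39) = (7/6 - 55)*(-39) = -323/6*(-39) = 4199/2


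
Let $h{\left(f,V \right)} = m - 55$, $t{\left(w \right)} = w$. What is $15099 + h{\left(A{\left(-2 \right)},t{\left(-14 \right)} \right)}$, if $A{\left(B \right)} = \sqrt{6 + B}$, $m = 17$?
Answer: $15061$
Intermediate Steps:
$h{\left(f,V \right)} = -38$ ($h{\left(f,V \right)} = 17 - 55 = -38$)
$15099 + h{\left(A{\left(-2 \right)},t{\left(-14 \right)} \right)} = 15099 - 38 = 15061$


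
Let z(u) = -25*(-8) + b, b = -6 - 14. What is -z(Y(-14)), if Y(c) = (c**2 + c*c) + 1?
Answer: -180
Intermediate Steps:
Y(c) = 1 + 2*c**2 (Y(c) = (c**2 + c**2) + 1 = 2*c**2 + 1 = 1 + 2*c**2)
b = -20
z(u) = 180 (z(u) = -25*(-8) - 20 = 200 - 20 = 180)
-z(Y(-14)) = -1*180 = -180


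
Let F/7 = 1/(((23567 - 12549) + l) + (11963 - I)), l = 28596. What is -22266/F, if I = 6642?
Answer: -1000522710/7 ≈ -1.4293e+8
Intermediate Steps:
F = 7/44935 (F = 7/(((23567 - 12549) + 28596) + (11963 - 1*6642)) = 7/((11018 + 28596) + (11963 - 6642)) = 7/(39614 + 5321) = 7/44935 ≈ 0.00015578)
-22266/F = -22266/7/44935 = -22266*44935/7 = -1000522710/7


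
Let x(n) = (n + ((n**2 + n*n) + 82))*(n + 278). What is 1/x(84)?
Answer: 1/5168636 ≈ 1.9347e-7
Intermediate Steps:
x(n) = (278 + n)*(82 + n + 2*n**2) (x(n) = (n + ((n**2 + n**2) + 82))*(278 + n) = (n + (2*n**2 + 82))*(278 + n) = (n + (82 + 2*n**2))*(278 + n) = (82 + n + 2*n**2)*(278 + n) = (278 + n)*(82 + n + 2*n**2))
1/x(84) = 1/(22796 + 2*84**3 + 360*84 + 557*84**2) = 1/(22796 + 2*592704 + 30240 + 557*7056) = 1/(22796 + 1185408 + 30240 + 3930192) = 1/5168636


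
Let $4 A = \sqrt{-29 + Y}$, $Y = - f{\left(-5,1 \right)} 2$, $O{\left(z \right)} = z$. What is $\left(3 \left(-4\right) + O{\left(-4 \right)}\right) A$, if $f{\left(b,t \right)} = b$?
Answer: $- 4 i \sqrt{19} \approx - 17.436 i$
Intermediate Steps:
$Y = 10$ ($Y = \left(-1\right) \left(-5\right) 2 = 5 \cdot 2 = 10$)
$A = \frac{i \sqrt{19}}{4}$ ($A = \frac{\sqrt{-29 + 10}}{4} = \frac{\sqrt{-19}}{4} = \frac{i \sqrt{19}}{4} \approx 1.0897 i$)
$\left(3 \left(-4\right) + O{\left(-4 \right)}\right) A = \left(3 \left(-4\right) - 4\right) \frac{i \sqrt{19}}{4} = \left(-12 - 4\right) \frac{i \sqrt{19}}{4} = - 16 \frac{i \sqrt{19}}{4} = - 4 i \sqrt{19}$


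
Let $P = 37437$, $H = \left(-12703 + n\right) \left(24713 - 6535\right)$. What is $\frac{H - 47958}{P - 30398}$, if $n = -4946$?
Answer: $- \frac{320871480}{7039} \approx -45585.0$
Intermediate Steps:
$H = -320823522$ ($H = \left(-12703 - 4946\right) \left(24713 - 6535\right) = \left(-17649\right) 18178 = -320823522$)
$\frac{H - 47958}{P - 30398} = \frac{-320823522 - 47958}{37437 - 30398} = - \frac{320871480}{7039}$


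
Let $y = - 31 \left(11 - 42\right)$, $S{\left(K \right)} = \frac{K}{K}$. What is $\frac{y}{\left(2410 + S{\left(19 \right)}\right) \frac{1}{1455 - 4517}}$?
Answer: $- \frac{2942582}{2411} \approx -1220.5$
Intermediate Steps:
$S{\left(K \right)} = 1$
$y = 961$ ($y = \left(-31\right) \left(-31\right) = 961$)
$\frac{y}{\left(2410 + S{\left(19 \right)}\right) \frac{1}{1455 - 4517}} = \frac{961}{\left(2410 + 1\right) \frac{1}{1455 - 4517}} = \frac{961}{2411 \frac{1}{-3062}} = \frac{961}{2411 \left(- \frac{1}{3062}\right)} = \frac{961}{- \frac{2411}{3062}} = 961 \left(- \frac{3062}{2411}\right) = - \frac{2942582}{2411}$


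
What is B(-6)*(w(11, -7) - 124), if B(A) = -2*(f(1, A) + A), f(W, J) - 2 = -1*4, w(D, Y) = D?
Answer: -1808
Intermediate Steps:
f(W, J) = -2 (f(W, J) = 2 - 1*4 = 2 - 4 = -2)
B(A) = 4 - 2*A (B(A) = -2*(-2 + A) = 4 - 2*A)
B(-6)*(w(11, -7) - 124) = (4 - 2*(-6))*(11 - 124) = (4 + 12)*(-113) = 16*(-113) = -1808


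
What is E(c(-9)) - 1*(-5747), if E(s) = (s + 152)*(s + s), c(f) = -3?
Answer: 4853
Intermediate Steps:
E(s) = 2*s*(152 + s) (E(s) = (152 + s)*(2*s) = 2*s*(152 + s))
E(c(-9)) - 1*(-5747) = 2*(-3)*(152 - 3) - 1*(-5747) = 2*(-3)*149 + 5747 = -894 + 5747 = 4853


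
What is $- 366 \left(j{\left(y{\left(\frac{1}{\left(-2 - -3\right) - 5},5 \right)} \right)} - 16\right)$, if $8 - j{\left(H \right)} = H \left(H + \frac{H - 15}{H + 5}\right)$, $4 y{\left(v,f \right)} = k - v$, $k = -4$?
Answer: $\frac{7647387}{1664} \approx 4595.8$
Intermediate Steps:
$y{\left(v,f \right)} = -1 - \frac{v}{4}$ ($y{\left(v,f \right)} = \frac{-4 - v}{4} = -1 - \frac{v}{4}$)
$j{\left(H \right)} = 8 - H \left(H + \frac{-15 + H}{5 + H}\right)$ ($j{\left(H \right)} = 8 - H \left(H + \frac{H - 15}{H + 5}\right) = 8 - H \left(H + \frac{-15 + H}{5 + H}\right)$)
$- 366 \left(j{\left(y{\left(\frac{1}{\left(-2 - -3\right) - 5},5 \right)} \right)} - 16\right) = - 366 \left(\frac{40 - \left(-1 - \frac{1}{4 \left(\left(-2 - -3\right) - 5\right)}\right)^{3} - 6 \left(-1 - \frac{1}{4 \left(\left(-2 - -3\right) - 5\right)}\right)^{2} + 23 \left(-1 - \frac{1}{4 \left(\left(-2 - -3\right) - 5\right)}\right)}{5 - \left(1 + \frac{1}{4 \left(\left(-2 - -3\right) - 5\right)}\right)} - 16\right) = - 366 \left(\frac{40 - \left(-1 - \frac{1}{4 \left(\left(-2 + 3\right) - 5\right)}\right)^{3} - 6 \left(-1 - \frac{1}{4 \left(\left(-2 + 3\right) - 5\right)}\right)^{2} + 23 \left(-1 - \frac{1}{4 \left(\left(-2 + 3\right) - 5\right)}\right)}{5 - \left(1 + \frac{1}{4 \left(\left(-2 + 3\right) - 5\right)}\right)} - 16\right) = - 366 \left(\frac{40 - \left(-1 - \frac{1}{4 \left(1 - 5\right)}\right)^{3} - 6 \left(-1 - \frac{1}{4 \left(1 - 5\right)}\right)^{2} + 23 \left(-1 - \frac{1}{4 \left(1 - 5\right)}\right)}{5 - \left(1 + \frac{1}{4 \left(1 - 5\right)}\right)} - 16\right) = - 366 \left(\frac{40 - \left(-1 - \frac{1}{4 \left(-4\right)}\right)^{3} - 6 \left(-1 - \frac{1}{4 \left(-4\right)}\right)^{2} + 23 \left(-1 - \frac{1}{4 \left(-4\right)}\right)}{5 - \left(1 + \frac{1}{4 \left(-4\right)}\right)} - 16\right) = - 366 \left(\frac{40 - \left(-1 - - \frac{1}{16}\right)^{3} - 6 \left(-1 - - \frac{1}{16}\right)^{2} + 23 \left(-1 - - \frac{1}{16}\right)}{5 - \frac{15}{16}} - 16\right) = - 366 \left(\frac{40 - \left(-1 + \frac{1}{16}\right)^{3} - 6 \left(-1 + \frac{1}{16}\right)^{2} + 23 \left(-1 + \frac{1}{16}\right)}{5 + \left(-1 + \frac{1}{16}\right)} - 16\right) = - 366 \left(\frac{40 - \left(- \frac{15}{16}\right)^{3} - 6 \left(- \frac{15}{16}\right)^{2} + 23 \left(- \frac{15}{16}\right)}{5 - \frac{15}{16}} - 16\right) = - 366 \left(\frac{40 - - \frac{3375}{4096} - \frac{675}{128} - \frac{345}{16}}{\frac{65}{16}} - 16\right) = - 366 \left(\frac{16 \left(40 + \frac{3375}{4096} - \frac{675}{128} - \frac{345}{16}\right)}{65} - 16\right) = - 366 \left(\frac{16}{65} \cdot \frac{57295}{4096} - 16\right) = - 366 \left(\frac{11459}{3328} - 16\right) = \left(-366\right) \left(- \frac{41789}{3328}\right) = \frac{7647387}{1664}$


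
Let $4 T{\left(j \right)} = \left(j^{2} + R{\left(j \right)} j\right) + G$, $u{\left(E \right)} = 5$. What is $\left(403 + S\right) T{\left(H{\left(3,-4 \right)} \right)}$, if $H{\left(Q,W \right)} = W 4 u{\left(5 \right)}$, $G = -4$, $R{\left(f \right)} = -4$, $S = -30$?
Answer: $626267$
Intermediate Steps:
$H{\left(Q,W \right)} = 20 W$ ($H{\left(Q,W \right)} = W 4 \cdot 5 = 4 W 5 = 20 W$)
$T{\left(j \right)} = -1 - j + \frac{j^{2}}{4}$ ($T{\left(j \right)} = \frac{\left(j^{2} - 4 j\right) - 4}{4} = \frac{-4 + j^{2} - 4 j}{4} = -1 - j + \frac{j^{2}}{4}$)
$\left(403 + S\right) T{\left(H{\left(3,-4 \right)} \right)} = \left(403 - 30\right) \left(-1 - 20 \left(-4\right) + \frac{\left(20 \left(-4\right)\right)^{2}}{4}\right) = 373 \left(-1 - -80 + \frac{\left(-80\right)^{2}}{4}\right) = 373 \left(-1 + 80 + \frac{1}{4} \cdot 6400\right) = 373 \left(-1 + 80 + 1600\right) = 373 \cdot 1679 = 626267$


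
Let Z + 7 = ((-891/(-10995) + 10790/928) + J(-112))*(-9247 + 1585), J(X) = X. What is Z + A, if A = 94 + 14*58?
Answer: 654150021667/850280 ≈ 7.6934e+5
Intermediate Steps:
A = 906 (A = 94 + 812 = 906)
Z = 653379667987/850280 (Z = -7 + ((-891/(-10995) + 10790/928) - 112)*(-9247 + 1585) = -7 + ((-891*(-1/10995) + 10790*(1/928)) - 112)*(-7662) = -7 + ((297/3665 + 5395/464) - 112)*(-7662) = -7 + (19910483/1700560 - 112)*(-7662) = -7 - 170552237/1700560*(-7662) = -7 + 653385619947/850280 = 653379667987/850280 ≈ 7.6843e+5)
Z + A = 653379667987/850280 + 906 = 654150021667/850280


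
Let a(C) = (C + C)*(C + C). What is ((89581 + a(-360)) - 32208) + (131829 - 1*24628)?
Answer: 682974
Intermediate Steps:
a(C) = 4*C**2 (a(C) = (2*C)*(2*C) = 4*C**2)
((89581 + a(-360)) - 32208) + (131829 - 1*24628) = ((89581 + 4*(-360)**2) - 32208) + (131829 - 1*24628) = ((89581 + 4*129600) - 32208) + (131829 - 24628) = ((89581 + 518400) - 32208) + 107201 = (607981 - 32208) + 107201 = 575773 + 107201 = 682974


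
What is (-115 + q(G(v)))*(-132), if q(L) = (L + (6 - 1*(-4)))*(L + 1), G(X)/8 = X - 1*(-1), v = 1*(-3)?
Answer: 3300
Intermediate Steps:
v = -3
G(X) = 8 + 8*X (G(X) = 8*(X - 1*(-1)) = 8*(X + 1) = 8*(1 + X) = 8 + 8*X)
q(L) = (1 + L)*(10 + L) (q(L) = (L + (6 + 4))*(1 + L) = (L + 10)*(1 + L) = (10 + L)*(1 + L) = (1 + L)*(10 + L))
(-115 + q(G(v)))*(-132) = (-115 + (10 + (8 + 8*(-3))² + 11*(8 + 8*(-3))))*(-132) = (-115 + (10 + (8 - 24)² + 11*(8 - 24)))*(-132) = (-115 + (10 + (-16)² + 11*(-16)))*(-132) = (-115 + (10 + 256 - 176))*(-132) = (-115 + 90)*(-132) = -25*(-132) = 3300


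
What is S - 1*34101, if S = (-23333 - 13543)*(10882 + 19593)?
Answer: -1123830201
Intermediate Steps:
S = -1123796100 (S = -36876*30475 = -1123796100)
S - 1*34101 = -1123796100 - 1*34101 = -1123796100 - 34101 = -1123830201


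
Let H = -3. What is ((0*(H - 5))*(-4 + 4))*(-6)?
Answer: 0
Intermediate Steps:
((0*(H - 5))*(-4 + 4))*(-6) = ((0*(-3 - 5))*(-4 + 4))*(-6) = ((0*(-8))*0)*(-6) = (0*0)*(-6) = 0*(-6) = 0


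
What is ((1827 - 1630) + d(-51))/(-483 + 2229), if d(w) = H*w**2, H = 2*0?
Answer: 197/1746 ≈ 0.11283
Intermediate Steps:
H = 0
d(w) = 0 (d(w) = 0*w**2 = 0)
((1827 - 1630) + d(-51))/(-483 + 2229) = ((1827 - 1630) + 0)/(-483 + 2229) = (197 + 0)/1746 = 197*(1/1746) = 197/1746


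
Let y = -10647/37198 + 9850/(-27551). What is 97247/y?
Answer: -14237545643458/94247971 ≈ -1.5106e+5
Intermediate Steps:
y = -94247971/146406014 (y = -10647*1/37198 + 9850*(-1/27551) = -1521/5314 - 9850/27551 = -94247971/146406014 ≈ -0.64374)
97247/y = 97247/(-94247971/146406014) = 97247*(-146406014/94247971) = -14237545643458/94247971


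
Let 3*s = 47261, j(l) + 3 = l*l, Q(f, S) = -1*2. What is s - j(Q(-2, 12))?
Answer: 47258/3 ≈ 15753.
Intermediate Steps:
Q(f, S) = -2
j(l) = -3 + l² (j(l) = -3 + l*l = -3 + l²)
s = 47261/3 (s = (⅓)*47261 = 47261/3 ≈ 15754.)
s - j(Q(-2, 12)) = 47261/3 - (-3 + (-2)²) = 47261/3 - (-3 + 4) = 47261/3 - 1*1 = 47261/3 - 1 = 47258/3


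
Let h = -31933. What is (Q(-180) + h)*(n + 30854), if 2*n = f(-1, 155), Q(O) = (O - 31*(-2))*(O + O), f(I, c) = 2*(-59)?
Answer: 324794865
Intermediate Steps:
f(I, c) = -118
Q(O) = 2*O*(62 + O) (Q(O) = (O + 62)*(2*O) = (62 + O)*(2*O) = 2*O*(62 + O))
n = -59 (n = (½)*(-118) = -59)
(Q(-180) + h)*(n + 30854) = (2*(-180)*(62 - 180) - 31933)*(-59 + 30854) = (2*(-180)*(-118) - 31933)*30795 = (42480 - 31933)*30795 = 10547*30795 = 324794865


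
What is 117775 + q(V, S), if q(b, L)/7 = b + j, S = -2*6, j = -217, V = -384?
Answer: 113568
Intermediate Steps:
S = -12
q(b, L) = -1519 + 7*b (q(b, L) = 7*(b - 217) = 7*(-217 + b) = -1519 + 7*b)
117775 + q(V, S) = 117775 + (-1519 + 7*(-384)) = 117775 + (-1519 - 2688) = 117775 - 4207 = 113568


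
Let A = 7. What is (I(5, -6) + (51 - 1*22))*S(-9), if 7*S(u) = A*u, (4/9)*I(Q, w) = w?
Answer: -279/2 ≈ -139.50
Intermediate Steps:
I(Q, w) = 9*w/4
S(u) = u (S(u) = (7*u)/7 = u)
(I(5, -6) + (51 - 1*22))*S(-9) = ((9/4)*(-6) + (51 - 1*22))*(-9) = (-27/2 + (51 - 22))*(-9) = (-27/2 + 29)*(-9) = (31/2)*(-9) = -279/2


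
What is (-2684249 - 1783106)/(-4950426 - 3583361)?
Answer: 4467355/8533787 ≈ 0.52349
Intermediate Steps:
(-2684249 - 1783106)/(-4950426 - 3583361) = -4467355/(-8533787) = -4467355*(-1/8533787) = 4467355/8533787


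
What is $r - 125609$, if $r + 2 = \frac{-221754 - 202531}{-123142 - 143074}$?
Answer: $- \frac{33439233691}{266216} \approx -1.2561 \cdot 10^{5}$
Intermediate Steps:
$r = - \frac{108147}{266216}$ ($r = -2 + \frac{-221754 - 202531}{-123142 - 143074} = -2 - \frac{424285}{-266216} = -2 - - \frac{424285}{266216} = -2 + \frac{424285}{266216} = - \frac{108147}{266216} \approx -0.40624$)
$r - 125609 = - \frac{108147}{266216} - 125609 = - \frac{33439233691}{266216}$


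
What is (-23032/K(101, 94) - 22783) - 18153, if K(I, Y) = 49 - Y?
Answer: -1819088/45 ≈ -40424.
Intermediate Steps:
(-23032/K(101, 94) - 22783) - 18153 = (-23032/(49 - 1*94) - 22783) - 18153 = (-23032/(49 - 94) - 22783) - 18153 = (-23032/(-45) - 22783) - 18153 = (-23032*(-1/45) - 22783) - 18153 = (23032/45 - 22783) - 18153 = -1002203/45 - 18153 = -1819088/45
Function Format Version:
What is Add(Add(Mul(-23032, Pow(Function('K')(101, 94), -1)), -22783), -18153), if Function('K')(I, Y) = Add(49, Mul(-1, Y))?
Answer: Rational(-1819088, 45) ≈ -40424.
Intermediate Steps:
Add(Add(Mul(-23032, Pow(Function('K')(101, 94), -1)), -22783), -18153) = Add(Add(Mul(-23032, Pow(Add(49, Mul(-1, 94)), -1)), -22783), -18153) = Add(Add(Mul(-23032, Pow(Add(49, -94), -1)), -22783), -18153) = Add(Add(Mul(-23032, Pow(-45, -1)), -22783), -18153) = Add(Add(Mul(-23032, Rational(-1, 45)), -22783), -18153) = Add(Add(Rational(23032, 45), -22783), -18153) = Add(Rational(-1002203, 45), -18153) = Rational(-1819088, 45)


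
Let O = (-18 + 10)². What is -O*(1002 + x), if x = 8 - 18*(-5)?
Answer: -70400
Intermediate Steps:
x = 98 (x = 8 + 90 = 98)
O = 64 (O = (-8)² = 64)
-O*(1002 + x) = -64*(1002 + 98) = -64*1100 = -1*70400 = -70400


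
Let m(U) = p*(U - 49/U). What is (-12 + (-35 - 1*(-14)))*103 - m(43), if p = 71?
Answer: -273957/43 ≈ -6371.1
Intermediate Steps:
m(U) = -3479/U + 71*U (m(U) = 71*(U - 49/U) = -3479/U + 71*U)
(-12 + (-35 - 1*(-14)))*103 - m(43) = (-12 + (-35 - 1*(-14)))*103 - (-3479/43 + 71*43) = (-12 + (-35 + 14))*103 - (-3479*1/43 + 3053) = (-12 - 21)*103 - (-3479/43 + 3053) = -33*103 - 1*127800/43 = -3399 - 127800/43 = -273957/43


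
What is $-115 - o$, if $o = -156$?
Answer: $41$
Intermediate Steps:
$-115 - o = -115 - -156 = -115 + 156 = 41$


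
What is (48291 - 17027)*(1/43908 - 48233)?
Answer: -16552838624408/10977 ≈ -1.5080e+9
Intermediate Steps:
(48291 - 17027)*(1/43908 - 48233) = 31264*(1/43908 - 48233) = 31264*(-2117814563/43908) = -16552838624408/10977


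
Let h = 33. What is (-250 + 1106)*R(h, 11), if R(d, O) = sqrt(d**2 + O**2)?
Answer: 9416*sqrt(10) ≈ 29776.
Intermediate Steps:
R(d, O) = sqrt(O**2 + d**2)
(-250 + 1106)*R(h, 11) = (-250 + 1106)*sqrt(11**2 + 33**2) = 856*sqrt(121 + 1089) = 856*sqrt(1210) = 856*(11*sqrt(10)) = 9416*sqrt(10)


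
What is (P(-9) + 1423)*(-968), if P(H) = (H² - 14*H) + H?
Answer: -1569128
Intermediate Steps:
P(H) = H² - 13*H
(P(-9) + 1423)*(-968) = (-9*(-13 - 9) + 1423)*(-968) = (-9*(-22) + 1423)*(-968) = (198 + 1423)*(-968) = 1621*(-968) = -1569128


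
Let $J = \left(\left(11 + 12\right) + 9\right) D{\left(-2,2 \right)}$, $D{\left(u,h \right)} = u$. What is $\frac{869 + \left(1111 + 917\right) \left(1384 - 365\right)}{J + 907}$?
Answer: $\frac{2067401}{843} \approx 2452.4$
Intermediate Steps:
$J = -64$ ($J = \left(\left(11 + 12\right) + 9\right) \left(-2\right) = \left(23 + 9\right) \left(-2\right) = 32 \left(-2\right) = -64$)
$\frac{869 + \left(1111 + 917\right) \left(1384 - 365\right)}{J + 907} = \frac{869 + \left(1111 + 917\right) \left(1384 - 365\right)}{-64 + 907} = \frac{869 + 2028 \cdot 1019}{843} = \left(869 + 2066532\right) \frac{1}{843} = 2067401 \cdot \frac{1}{843} = \frac{2067401}{843}$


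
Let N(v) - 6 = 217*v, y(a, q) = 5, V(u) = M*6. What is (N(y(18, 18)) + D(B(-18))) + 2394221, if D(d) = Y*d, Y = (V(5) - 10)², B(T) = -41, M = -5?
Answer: 2329712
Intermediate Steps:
V(u) = -30 (V(u) = -5*6 = -30)
Y = 1600 (Y = (-30 - 10)² = (-40)² = 1600)
N(v) = 6 + 217*v
D(d) = 1600*d
(N(y(18, 18)) + D(B(-18))) + 2394221 = ((6 + 217*5) + 1600*(-41)) + 2394221 = ((6 + 1085) - 65600) + 2394221 = (1091 - 65600) + 2394221 = -64509 + 2394221 = 2329712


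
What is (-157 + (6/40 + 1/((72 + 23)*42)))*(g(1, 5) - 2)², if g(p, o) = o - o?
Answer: -1251661/1995 ≈ -627.40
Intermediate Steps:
g(p, o) = 0
(-157 + (6/40 + 1/((72 + 23)*42)))*(g(1, 5) - 2)² = (-157 + (6/40 + 1/((72 + 23)*42)))*(0 - 2)² = (-157 + (6*(1/40) + (1/42)/95))*(-2)² = (-157 + (3/20 + (1/95)*(1/42)))*4 = (-157 + (3/20 + 1/3990))*4 = (-157 + 1199/7980)*4 = -1251661/7980*4 = -1251661/1995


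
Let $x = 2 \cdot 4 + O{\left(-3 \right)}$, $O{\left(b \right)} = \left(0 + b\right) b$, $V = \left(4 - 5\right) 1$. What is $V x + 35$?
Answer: $18$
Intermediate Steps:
$V = -1$ ($V = \left(-1\right) 1 = -1$)
$O{\left(b \right)} = b^{2}$ ($O{\left(b \right)} = b b = b^{2}$)
$x = 17$ ($x = 2 \cdot 4 + \left(-3\right)^{2} = 8 + 9 = 17$)
$V x + 35 = \left(-1\right) 17 + 35 = -17 + 35 = 18$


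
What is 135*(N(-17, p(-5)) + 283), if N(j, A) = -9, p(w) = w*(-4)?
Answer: 36990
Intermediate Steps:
p(w) = -4*w
135*(N(-17, p(-5)) + 283) = 135*(-9 + 283) = 135*274 = 36990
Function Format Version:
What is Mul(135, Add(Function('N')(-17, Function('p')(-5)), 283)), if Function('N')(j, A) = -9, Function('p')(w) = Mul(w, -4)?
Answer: 36990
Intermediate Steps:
Function('p')(w) = Mul(-4, w)
Mul(135, Add(Function('N')(-17, Function('p')(-5)), 283)) = Mul(135, Add(-9, 283)) = Mul(135, 274) = 36990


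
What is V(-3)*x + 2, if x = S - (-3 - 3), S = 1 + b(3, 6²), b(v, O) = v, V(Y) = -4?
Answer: -38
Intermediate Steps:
S = 4 (S = 1 + 3 = 4)
x = 10 (x = 4 - (-3 - 3) = 4 - 1*(-6) = 4 + 6 = 10)
V(-3)*x + 2 = -4*10 + 2 = -40 + 2 = -38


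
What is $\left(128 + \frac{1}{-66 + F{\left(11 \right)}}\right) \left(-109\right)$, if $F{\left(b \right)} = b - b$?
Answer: $- \frac{920723}{66} \approx -13950.0$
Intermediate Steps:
$F{\left(b \right)} = 0$
$\left(128 + \frac{1}{-66 + F{\left(11 \right)}}\right) \left(-109\right) = \left(128 + \frac{1}{-66 + 0}\right) \left(-109\right) = \left(128 + \frac{1}{-66}\right) \left(-109\right) = \left(128 - \frac{1}{66}\right) \left(-109\right) = \frac{8447}{66} \left(-109\right) = - \frac{920723}{66}$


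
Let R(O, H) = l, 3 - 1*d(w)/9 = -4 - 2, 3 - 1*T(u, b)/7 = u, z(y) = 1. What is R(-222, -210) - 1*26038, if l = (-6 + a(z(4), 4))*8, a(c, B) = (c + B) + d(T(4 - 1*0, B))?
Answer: -25398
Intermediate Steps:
T(u, b) = 21 - 7*u
d(w) = 81 (d(w) = 27 - 9*(-4 - 2) = 27 - 9*(-6) = 27 + 54 = 81)
a(c, B) = 81 + B + c (a(c, B) = (c + B) + 81 = (B + c) + 81 = 81 + B + c)
l = 640 (l = (-6 + (81 + 4 + 1))*8 = (-6 + 86)*8 = 80*8 = 640)
R(O, H) = 640
R(-222, -210) - 1*26038 = 640 - 1*26038 = 640 - 26038 = -25398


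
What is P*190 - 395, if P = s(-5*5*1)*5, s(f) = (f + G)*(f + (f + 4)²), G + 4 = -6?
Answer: -13832395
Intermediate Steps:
G = -10 (G = -4 - 6 = -10)
s(f) = (-10 + f)*(f + (4 + f)²) (s(f) = (f - 10)*(f + (f + 4)²) = (-10 + f)*(f + (4 + f)²))
P = -72800 (P = (-160 + (-5*5*1)³ - (-5*5*1)² - 74*(-5*5))*5 = (-160 + (-25*1)³ - (-25*1)² - (-1850))*5 = (-160 + (-25)³ - 1*(-25)² - 74*(-25))*5 = (-160 - 15625 - 1*625 + 1850)*5 = (-160 - 15625 - 625 + 1850)*5 = -14560*5 = -72800)
P*190 - 395 = -72800*190 - 395 = -13832000 - 395 = -13832395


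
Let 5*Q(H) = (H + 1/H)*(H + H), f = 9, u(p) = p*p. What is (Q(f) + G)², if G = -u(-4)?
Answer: 7056/25 ≈ 282.24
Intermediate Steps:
u(p) = p²
G = -16 (G = -1*(-4)² = -1*16 = -16)
Q(H) = 2*H*(H + 1/H)/5 (Q(H) = ((H + 1/H)*(H + H))/5 = ((H + 1/H)*(2*H))/5 = (2*H*(H + 1/H))/5 = 2*H*(H + 1/H)/5)
(Q(f) + G)² = ((⅖ + (⅖)*9²) - 16)² = ((⅖ + (⅖)*81) - 16)² = ((⅖ + 162/5) - 16)² = (164/5 - 16)² = (84/5)² = 7056/25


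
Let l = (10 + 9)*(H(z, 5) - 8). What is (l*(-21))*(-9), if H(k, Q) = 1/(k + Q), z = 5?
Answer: -283689/10 ≈ -28369.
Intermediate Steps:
H(k, Q) = 1/(Q + k)
l = -1501/10 (l = (10 + 9)*(1/(5 + 5) - 8) = 19*(1/10 - 8) = 19*(-79/10) = -1501/10 ≈ -150.10)
(l*(-21))*(-9) = -1501/10*(-21)*(-9) = (31521/10)*(-9) = -283689/10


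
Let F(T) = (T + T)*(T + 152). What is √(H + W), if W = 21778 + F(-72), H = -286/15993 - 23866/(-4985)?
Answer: √7247901336571503710/26575035 ≈ 101.31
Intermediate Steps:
F(T) = 2*T*(152 + T) (F(T) = (2*T)*(152 + T) = 2*T*(152 + T))
H = 380263228/79725105 (H = -286*1/15993 - 23866*(-1/4985) = -286/15993 + 23866/4985 = 380263228/79725105 ≈ 4.7697)
W = 10258 (W = 21778 + 2*(-72)*(152 - 72) = 21778 + 2*(-72)*80 = 21778 - 11520 = 10258)
√(H + W) = √(380263228/79725105 + 10258) = √(818200390318/79725105) = √7247901336571503710/26575035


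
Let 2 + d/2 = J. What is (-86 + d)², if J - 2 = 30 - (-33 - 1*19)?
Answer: 6084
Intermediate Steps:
J = 84 (J = 2 + (30 - (-33 - 1*19)) = 2 + (30 - (-33 - 19)) = 2 + (30 - 1*(-52)) = 2 + (30 + 52) = 2 + 82 = 84)
d = 164 (d = -4 + 2*84 = -4 + 168 = 164)
(-86 + d)² = (-86 + 164)² = 78² = 6084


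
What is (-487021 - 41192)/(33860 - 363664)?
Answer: 528213/329804 ≈ 1.6016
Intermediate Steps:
(-487021 - 41192)/(33860 - 363664) = -528213/(-329804) = -528213*(-1/329804) = 528213/329804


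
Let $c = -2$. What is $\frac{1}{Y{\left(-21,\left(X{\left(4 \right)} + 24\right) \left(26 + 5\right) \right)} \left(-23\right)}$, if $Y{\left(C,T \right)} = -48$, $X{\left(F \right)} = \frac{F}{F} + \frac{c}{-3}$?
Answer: $\frac{1}{1104} \approx 0.0009058$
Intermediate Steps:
$X{\left(F \right)} = \frac{5}{3}$ ($X{\left(F \right)} = \frac{F}{F} - \frac{2}{-3} = 1 - - \frac{2}{3} = 1 + \frac{2}{3} = \frac{5}{3}$)
$\frac{1}{Y{\left(-21,\left(X{\left(4 \right)} + 24\right) \left(26 + 5\right) \right)} \left(-23\right)} = \frac{1}{\left(-48\right) \left(-23\right)} = \frac{1}{1104}$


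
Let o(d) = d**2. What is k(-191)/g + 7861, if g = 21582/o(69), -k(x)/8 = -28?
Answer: 9484587/1199 ≈ 7910.4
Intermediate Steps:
k(x) = 224 (k(x) = -8*(-28) = 224)
g = 2398/529 (g = 21582/(69**2) = 21582/4761 = 21582*(1/4761) = 2398/529 ≈ 4.5331)
k(-191)/g + 7861 = 224/(2398/529) + 7861 = 224*(529/2398) + 7861 = 59248/1199 + 7861 = 9484587/1199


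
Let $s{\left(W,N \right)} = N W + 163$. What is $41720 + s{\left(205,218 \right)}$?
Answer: $86573$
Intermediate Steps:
$s{\left(W,N \right)} = 163 + N W$
$41720 + s{\left(205,218 \right)} = 41720 + \left(163 + 218 \cdot 205\right) = 41720 + \left(163 + 44690\right) = 41720 + 44853 = 86573$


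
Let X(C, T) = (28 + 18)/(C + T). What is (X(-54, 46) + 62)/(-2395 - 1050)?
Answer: -45/2756 ≈ -0.016328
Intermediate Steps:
X(C, T) = 46/(C + T)
(X(-54, 46) + 62)/(-2395 - 1050) = (46/(-54 + 46) + 62)/(-2395 - 1050) = (46/(-8) + 62)/(-3445) = (46*(-⅛) + 62)*(-1/3445) = (-23/4 + 62)*(-1/3445) = (225/4)*(-1/3445) = -45/2756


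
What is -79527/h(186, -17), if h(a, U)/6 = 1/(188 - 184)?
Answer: -53018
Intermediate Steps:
h(a, U) = 3/2 (h(a, U) = 6/(188 - 184) = 6/4 = 6*(¼) = 3/2)
-79527/h(186, -17) = -79527/3/2 = -79527*⅔ = -53018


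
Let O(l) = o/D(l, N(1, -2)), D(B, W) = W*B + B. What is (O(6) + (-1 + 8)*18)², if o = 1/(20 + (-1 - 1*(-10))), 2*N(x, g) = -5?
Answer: 1081423225/68121 ≈ 15875.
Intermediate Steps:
N(x, g) = -5/2 (N(x, g) = (½)*(-5) = -5/2)
D(B, W) = B + B*W (D(B, W) = B*W + B = B + B*W)
o = 1/29 (o = 1/(20 + (-1 + 10)) = 1/(20 + 9) = 1/29 ≈ 0.034483)
O(l) = -2/(87*l) (O(l) = 1/(29*((l*(1 - 5/2)))) = 1/(29*((l*(-3/2)))) = 1/(29*((-3*l/2))) = (-2/(3*l))/29 = -2/(87*l))
(O(6) + (-1 + 8)*18)² = (-2/87/6 + (-1 + 8)*18)² = (-2/87*⅙ + 7*18)² = (-1/261 + 126)² = (32885/261)² = 1081423225/68121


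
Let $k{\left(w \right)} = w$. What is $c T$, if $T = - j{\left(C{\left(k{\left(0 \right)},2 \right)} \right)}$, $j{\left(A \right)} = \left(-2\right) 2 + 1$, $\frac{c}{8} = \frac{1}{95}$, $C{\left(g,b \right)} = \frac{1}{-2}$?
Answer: $\frac{24}{95} \approx 0.25263$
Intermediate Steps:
$C{\left(g,b \right)} = - \frac{1}{2}$
$c = \frac{8}{95} \approx 0.084211$
$j{\left(A \right)} = -3$ ($j{\left(A \right)} = -4 + 1 = -3$)
$T = 3$ ($T = \left(-1\right) \left(-3\right) = 3$)
$c T = \frac{8}{95} \cdot 3 = \frac{24}{95}$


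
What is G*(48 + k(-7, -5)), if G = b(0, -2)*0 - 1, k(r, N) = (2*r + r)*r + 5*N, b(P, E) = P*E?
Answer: -170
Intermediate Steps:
b(P, E) = E*P
k(r, N) = 3*r² + 5*N (k(r, N) = (3*r)*r + 5*N = 3*r² + 5*N)
G = -1 (G = -2*0*0 - 1 = 0*0 - 1 = 0 - 1 = -1)
G*(48 + k(-7, -5)) = -(48 + (3*(-7)² + 5*(-5))) = -(48 + (3*49 - 25)) = -(48 + (147 - 25)) = -(48 + 122) = -1*170 = -170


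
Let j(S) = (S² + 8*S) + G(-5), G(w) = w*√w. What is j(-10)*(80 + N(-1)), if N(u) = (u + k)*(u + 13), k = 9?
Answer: 3520 - 880*I*√5 ≈ 3520.0 - 1967.7*I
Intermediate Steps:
N(u) = (9 + u)*(13 + u) (N(u) = (u + 9)*(u + 13) = (9 + u)*(13 + u))
G(w) = w^(3/2)
j(S) = S² + 8*S - 5*I*√5 (j(S) = (S² + 8*S) + (-5)^(3/2) = (S² + 8*S) - 5*I*√5 = S² + 8*S - 5*I*√5)
j(-10)*(80 + N(-1)) = ((-10)² + 8*(-10) - 5*I*√5)*(80 + (117 + (-1)² + 22*(-1))) = (100 - 80 - 5*I*√5)*(80 + (117 + 1 - 22)) = (20 - 5*I*√5)*(80 + 96) = (20 - 5*I*√5)*176 = 3520 - 880*I*√5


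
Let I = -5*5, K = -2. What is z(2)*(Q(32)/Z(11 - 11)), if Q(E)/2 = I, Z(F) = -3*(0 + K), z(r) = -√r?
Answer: 25*√2/3 ≈ 11.785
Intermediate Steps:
I = -25
Z(F) = 6 (Z(F) = -3*(0 - 2) = -3*(-2) = 6)
Q(E) = -50 (Q(E) = 2*(-25) = -50)
z(2)*(Q(32)/Z(11 - 11)) = (-√2)*(-50/6) = (-√2)*(-50*⅙) = -√2*(-25/3) = 25*√2/3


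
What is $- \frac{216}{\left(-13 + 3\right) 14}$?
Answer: $\frac{54}{35} \approx 1.5429$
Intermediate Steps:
$- \frac{216}{\left(-13 + 3\right) 14} = - \frac{216}{\left(-10\right) 14} = - \frac{216}{-140} = \left(-216\right) \left(- \frac{1}{140}\right) = \frac{54}{35}$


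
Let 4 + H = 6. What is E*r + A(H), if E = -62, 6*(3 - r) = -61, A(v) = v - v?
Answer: -2449/3 ≈ -816.33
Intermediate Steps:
H = 2 (H = -4 + 6 = 2)
A(v) = 0
r = 79/6 (r = 3 - ⅙*(-61) = 3 + 61/6 = 79/6 ≈ 13.167)
E*r + A(H) = -62*79/6 + 0 = -2449/3 + 0 = -2449/3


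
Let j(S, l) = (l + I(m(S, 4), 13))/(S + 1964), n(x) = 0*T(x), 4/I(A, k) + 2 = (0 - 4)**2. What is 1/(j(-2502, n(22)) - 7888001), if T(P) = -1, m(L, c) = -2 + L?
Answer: -1883/14853105884 ≈ -1.2677e-7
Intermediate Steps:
I(A, k) = 2/7 (I(A, k) = 4/(-2 + (0 - 4)**2) = 4/(-2 + (-4)**2) = 4/(-2 + 16) = 4/14 = 4*(1/14) = 2/7)
n(x) = 0 (n(x) = 0*(-1) = 0)
j(S, l) = (2/7 + l)/(1964 + S) (j(S, l) = (l + 2/7)/(S + 1964) = (2/7 + l)/(1964 + S))
1/(j(-2502, n(22)) - 7888001) = 1/((2/7 + 0)/(1964 - 2502) - 7888001) = 1/((2/7)/(-538) - 7888001) = 1/(-1/538*2/7 - 7888001) = 1/(-1/1883 - 7888001) = 1/(-14853105884/1883) = -1883/14853105884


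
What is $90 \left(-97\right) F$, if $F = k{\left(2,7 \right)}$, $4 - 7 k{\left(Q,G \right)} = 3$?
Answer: $- \frac{8730}{7} \approx -1247.1$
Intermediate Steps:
$k{\left(Q,G \right)} = \frac{1}{7}$ ($k{\left(Q,G \right)} = \frac{4}{7} - \frac{3}{7} = \frac{1}{7}$)
$F = \frac{1}{7} \approx 0.14286$
$90 \left(-97\right) F = 90 \left(-97\right) \frac{1}{7} = \left(-8730\right) \frac{1}{7} = - \frac{8730}{7}$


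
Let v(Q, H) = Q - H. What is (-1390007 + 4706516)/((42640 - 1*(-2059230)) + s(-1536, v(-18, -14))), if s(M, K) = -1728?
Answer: 3316509/2100142 ≈ 1.5792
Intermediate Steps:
(-1390007 + 4706516)/((42640 - 1*(-2059230)) + s(-1536, v(-18, -14))) = (-1390007 + 4706516)/((42640 - 1*(-2059230)) - 1728) = 3316509/((42640 + 2059230) - 1728) = 3316509/(2101870 - 1728) = 3316509/2100142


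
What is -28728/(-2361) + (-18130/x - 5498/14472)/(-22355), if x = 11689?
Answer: 18106637683264087/1488076723089540 ≈ 12.168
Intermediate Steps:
-28728/(-2361) + (-18130/x - 5498/14472)/(-22355) = -28728/(-2361) + (-18130/11689 - 5498/14472)/(-22355) = -28728*(-1/2361) + (-18130*1/11689 - 5498*1/14472)*(-1/22355) = 9576/787 + (-18130/11689 - 2749/7236)*(-1/22355) = 9576/787 - 163321741/84581604*(-1/22355) = 9576/787 + 163321741/1890821757420 = 18106637683264087/1488076723089540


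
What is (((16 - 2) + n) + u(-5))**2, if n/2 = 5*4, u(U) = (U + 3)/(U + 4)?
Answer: 3136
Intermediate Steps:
u(U) = (3 + U)/(4 + U)
n = 40 (n = 2*(5*4) = 2*20 = 40)
(((16 - 2) + n) + u(-5))**2 = (((16 - 2) + 40) + (3 - 5)/(4 - 5))**2 = ((14 + 40) - 2/(-1))**2 = (54 - 1*(-2))**2 = (54 + 2)**2 = 56**2 = 3136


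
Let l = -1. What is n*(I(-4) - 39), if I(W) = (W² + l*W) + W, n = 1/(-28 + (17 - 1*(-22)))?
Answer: -23/11 ≈ -2.0909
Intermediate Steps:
n = 1/11 (n = 1/(-28 + (17 + 22)) = 1/(-28 + 39) = 1/11 ≈ 0.090909)
I(W) = W² (I(W) = (W² - W) + W = W²)
n*(I(-4) - 39) = ((-4)² - 39)/11 = (16 - 39)/11 = (1/11)*(-23) = -23/11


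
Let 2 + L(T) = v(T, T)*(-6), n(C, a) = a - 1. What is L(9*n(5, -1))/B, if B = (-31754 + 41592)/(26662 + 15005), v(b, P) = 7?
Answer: -916674/4919 ≈ -186.35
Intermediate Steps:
n(C, a) = -1 + a
B = 9838/41667 ≈ 0.23611
L(T) = -44 (L(T) = -2 + 7*(-6) = -2 - 42 = -44)
L(9*n(5, -1))/B = -44/9838/41667 = -44*41667/9838 = -916674/4919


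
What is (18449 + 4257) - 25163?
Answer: -2457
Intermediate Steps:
(18449 + 4257) - 25163 = 22706 - 25163 = -2457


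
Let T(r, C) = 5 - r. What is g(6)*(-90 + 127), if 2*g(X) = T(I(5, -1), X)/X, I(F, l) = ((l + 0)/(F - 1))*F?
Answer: 925/48 ≈ 19.271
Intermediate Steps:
I(F, l) = F*l/(-1 + F) (I(F, l) = (l/(-1 + F))*F = F*l/(-1 + F))
g(X) = 25/(8*X) (g(X) = ((5 - 5*(-1)/(-1 + 5))/X)/2 = ((5 - 5*(-1)/4)/X)/2 = ((5 - 1*(-5/4))/X)/2 = ((5 + 5/4)/X)/2 = (25/(4*X))/2 = 25/(8*X))
g(6)*(-90 + 127) = ((25/8)/6)*(-90 + 127) = ((25/8)*(1/6))*37 = (25/48)*37 = 925/48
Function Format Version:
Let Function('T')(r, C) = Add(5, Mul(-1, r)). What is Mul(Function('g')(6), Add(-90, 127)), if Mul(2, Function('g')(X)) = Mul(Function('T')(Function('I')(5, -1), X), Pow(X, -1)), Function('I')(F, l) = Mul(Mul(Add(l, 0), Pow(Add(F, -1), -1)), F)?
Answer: Rational(925, 48) ≈ 19.271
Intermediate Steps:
Function('I')(F, l) = Mul(F, l, Pow(Add(-1, F), -1)) (Function('I')(F, l) = Mul(Mul(l, Pow(Add(-1, F), -1)), F) = Mul(F, l, Pow(Add(-1, F), -1)))
Function('g')(X) = Mul(Rational(25, 8), Pow(X, -1)) (Function('g')(X) = Mul(Rational(1, 2), Mul(Add(5, Mul(-1, Mul(5, -1, Pow(Add(-1, 5), -1)))), Pow(X, -1))) = Mul(Rational(1, 2), Mul(Add(5, Mul(-1, Mul(5, -1, Pow(4, -1)))), Pow(X, -1))) = Mul(Rational(1, 2), Mul(Add(5, Mul(-1, Mul(5, -1, Rational(1, 4)))), Pow(X, -1))) = Mul(Rational(1, 2), Mul(Add(5, Mul(-1, Rational(-5, 4))), Pow(X, -1))) = Mul(Rational(1, 2), Mul(Add(5, Rational(5, 4)), Pow(X, -1))) = Mul(Rational(1, 2), Mul(Rational(25, 4), Pow(X, -1))) = Mul(Rational(25, 8), Pow(X, -1)))
Mul(Function('g')(6), Add(-90, 127)) = Mul(Mul(Rational(25, 8), Pow(6, -1)), Add(-90, 127)) = Mul(Mul(Rational(25, 8), Rational(1, 6)), 37) = Mul(Rational(25, 48), 37) = Rational(925, 48)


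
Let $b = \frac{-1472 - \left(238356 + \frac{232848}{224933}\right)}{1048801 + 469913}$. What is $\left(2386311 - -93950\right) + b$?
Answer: $\frac{423639584229096955}{170804448081} \approx 2.4803 \cdot 10^{6}$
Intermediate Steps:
$b = - \frac{26972732186}{170804448081}$ ($b = \frac{-1472 - \frac{53614362996}{224933}}{1518714} = \left(-1472 - \frac{53614362996}{224933}\right) \frac{1}{1518714} = \left(- \frac{53945464372}{224933}\right) \frac{1}{1518714} = - \frac{26972732186}{170804448081} \approx -0.15792$)
$\left(2386311 - -93950\right) + b = \left(2386311 - -93950\right) - \frac{26972732186}{170804448081} = \left(2386311 + 93950\right) - \frac{26972732186}{170804448081} = 2480261 - \frac{26972732186}{170804448081} = \frac{423639584229096955}{170804448081}$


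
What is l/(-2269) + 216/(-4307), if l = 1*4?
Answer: -507332/9772583 ≈ -0.051914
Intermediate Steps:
l = 4
l/(-2269) + 216/(-4307) = 4/(-2269) + 216/(-4307) = 4*(-1/2269) + 216*(-1/4307) = -4/2269 - 216/4307 = -507332/9772583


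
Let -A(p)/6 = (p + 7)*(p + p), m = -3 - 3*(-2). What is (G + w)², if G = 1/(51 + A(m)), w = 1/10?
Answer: 89401/9548100 ≈ 0.0093632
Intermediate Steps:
w = ⅒ ≈ 0.10000
m = 3 (m = -3 + 6 = 3)
A(p) = -12*p*(7 + p) (A(p) = -6*(p + 7)*(p + p) = -6*(7 + p)*2*p = -12*p*(7 + p))
G = -1/309 (G = 1/(51 - 12*3*(7 + 3)) = 1/(51 - 12*3*10) = 1/(51 - 360) = 1/(-309) = -1/309 ≈ -0.0032362)
(G + w)² = (-1/309 + ⅒)² = (299/3090)² = 89401/9548100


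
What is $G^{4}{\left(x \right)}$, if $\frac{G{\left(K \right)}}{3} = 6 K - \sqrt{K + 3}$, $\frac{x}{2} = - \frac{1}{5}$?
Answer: $\frac{6570801}{625} + \frac{812592 \sqrt{65}}{625} \approx 20995.0$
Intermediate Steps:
$x = - \frac{2}{5}$ ($x = 2 \left(- \frac{1}{5}\right) = - \frac{2}{5} \approx -0.4$)
$G{\left(K \right)} = - 3 \sqrt{3 + K} + 18 K$ ($G{\left(K \right)} = 3 \left(6 K - \sqrt{K + 3}\right) = 3 \left(6 K - \sqrt{3 + K}\right) = 3 \left(- \sqrt{3 + K} + 6 K\right) = - 3 \sqrt{3 + K} + 18 K$)
$G^{4}{\left(x \right)} = \left(- 3 \sqrt{3 - \frac{2}{5}} + 18 \left(- \frac{2}{5}\right)\right)^{4} = \left(- 3 \sqrt{\frac{13}{5}} - \frac{36}{5}\right)^{4} = \left(- 3 \frac{\sqrt{65}}{5} - \frac{36}{5}\right)^{4} = \left(- \frac{3 \sqrt{65}}{5} - \frac{36}{5}\right)^{4} = \left(- \frac{36}{5} - \frac{3 \sqrt{65}}{5}\right)^{4}$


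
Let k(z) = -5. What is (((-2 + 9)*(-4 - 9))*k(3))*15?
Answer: 6825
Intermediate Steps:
(((-2 + 9)*(-4 - 9))*k(3))*15 = (((-2 + 9)*(-4 - 9))*(-5))*15 = ((7*(-13))*(-5))*15 = -91*(-5)*15 = 455*15 = 6825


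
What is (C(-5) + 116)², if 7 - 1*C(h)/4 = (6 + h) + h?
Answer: 25600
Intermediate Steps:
C(h) = 4 - 8*h (C(h) = 28 - 4*((6 + h) + h) = 28 - 4*(6 + 2*h) = 28 + (-24 - 8*h) = 4 - 8*h)
(C(-5) + 116)² = ((4 - 8*(-5)) + 116)² = ((4 + 40) + 116)² = (44 + 116)² = 160² = 25600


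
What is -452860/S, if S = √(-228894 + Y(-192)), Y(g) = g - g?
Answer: 226430*I*√228894/114447 ≈ 946.56*I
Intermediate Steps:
Y(g) = 0
S = I*√228894 (S = √(-228894 + 0) = √(-228894) = I*√228894 ≈ 478.43*I)
-452860/S = -452860*(-I*√228894/228894) = -(-226430)*I*√228894/114447 = 226430*I*√228894/114447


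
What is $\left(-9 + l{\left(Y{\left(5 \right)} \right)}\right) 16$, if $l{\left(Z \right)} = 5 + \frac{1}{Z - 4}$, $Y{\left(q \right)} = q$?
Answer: $-48$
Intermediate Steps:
$l{\left(Z \right)} = 5 + \frac{1}{-4 + Z}$
$\left(-9 + l{\left(Y{\left(5 \right)} \right)}\right) 16 = \left(-9 + \frac{-19 + 5 \cdot 5}{-4 + 5}\right) 16 = \left(-9 + \frac{-19 + 25}{1}\right) 16 = \left(-9 + 1 \cdot 6\right) 16 = \left(-9 + 6\right) 16 = \left(-3\right) 16 = -48$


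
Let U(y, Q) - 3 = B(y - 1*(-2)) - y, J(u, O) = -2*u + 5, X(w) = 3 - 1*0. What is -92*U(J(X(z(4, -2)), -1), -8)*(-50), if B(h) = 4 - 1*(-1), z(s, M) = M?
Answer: 41400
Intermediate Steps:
X(w) = 3 (X(w) = 3 + 0 = 3)
J(u, O) = 5 - 2*u
B(h) = 5 (B(h) = 4 + 1 = 5)
U(y, Q) = 8 - y (U(y, Q) = 3 + (5 - y) = 8 - y)
-92*U(J(X(z(4, -2)), -1), -8)*(-50) = -92*(8 - (5 - 2*3))*(-50) = -92*(8 - (5 - 6))*(-50) = -92*(8 - 1*(-1))*(-50) = -92*(8 + 1)*(-50) = -92*9*(-50) = -828*(-50) = 41400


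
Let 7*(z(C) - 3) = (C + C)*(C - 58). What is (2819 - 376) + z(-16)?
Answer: 19490/7 ≈ 2784.3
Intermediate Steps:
z(C) = 3 + 2*C*(-58 + C)/7 (z(C) = 3 + ((C + C)*(C - 58))/7 = 3 + ((2*C)*(-58 + C))/7 = 3 + (2*C*(-58 + C))/7 = 3 + 2*C*(-58 + C)/7)
(2819 - 376) + z(-16) = (2819 - 376) + (3 - 116/7*(-16) + (2/7)*(-16)**2) = 2443 + (3 + 1856/7 + (2/7)*256) = 2443 + (3 + 1856/7 + 512/7) = 2443 + 2389/7 = 19490/7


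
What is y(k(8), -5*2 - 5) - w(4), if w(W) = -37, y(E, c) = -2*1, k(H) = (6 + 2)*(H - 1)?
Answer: 35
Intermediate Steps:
k(H) = -8 + 8*H (k(H) = 8*(-1 + H) = -8 + 8*H)
y(E, c) = -2
y(k(8), -5*2 - 5) - w(4) = -2 - 1*(-37) = -2 + 37 = 35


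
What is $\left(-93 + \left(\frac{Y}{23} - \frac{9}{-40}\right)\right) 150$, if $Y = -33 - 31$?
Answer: $- \frac{1318695}{92} \approx -14334.0$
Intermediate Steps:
$Y = -64$ ($Y = -33 - 31 = -64$)
$\left(-93 + \left(\frac{Y}{23} - \frac{9}{-40}\right)\right) 150 = \left(-93 - \left(- \frac{9}{40} + \frac{64}{23}\right)\right) 150 = \left(-93 - \frac{2353}{920}\right) 150 = \left(- \frac{87913}{920}\right) 150 = - \frac{1318695}{92}$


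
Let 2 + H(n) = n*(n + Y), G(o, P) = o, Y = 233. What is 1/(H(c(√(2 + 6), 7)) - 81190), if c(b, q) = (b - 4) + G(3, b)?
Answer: -10177/828517271 - 231*√2/3314069084 ≈ -1.2382e-5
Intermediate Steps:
c(b, q) = -1 + b (c(b, q) = (b - 4) + 3 = (-4 + b) + 3 = -1 + b)
H(n) = -2 + n*(233 + n) (H(n) = -2 + n*(n + 233) = -2 + n*(233 + n))
1/(H(c(√(2 + 6), 7)) - 81190) = 1/((-2 + (-1 + √(2 + 6))² + 233*(-1 + √(2 + 6))) - 81190) = 1/((-2 + (-1 + √8)² + 233*(-1 + √8)) - 81190) = 1/((-2 + (-1 + 2*√2)² + 233*(-1 + 2*√2)) - 81190) = 1/((-2 + (-1 + 2*√2)² + (-233 + 466*√2)) - 81190) = 1/((-235 + (-1 + 2*√2)² + 466*√2) - 81190) = 1/(-81425 + (-1 + 2*√2)² + 466*√2)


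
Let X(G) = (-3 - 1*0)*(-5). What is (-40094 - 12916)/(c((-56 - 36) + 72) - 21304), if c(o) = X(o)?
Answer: 53010/21289 ≈ 2.4900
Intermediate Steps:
X(G) = 15 (X(G) = (-3 + 0)*(-5) = -3*(-5) = 15)
c(o) = 15
(-40094 - 12916)/(c((-56 - 36) + 72) - 21304) = (-40094 - 12916)/(15 - 21304) = -53010/(-21289) = -53010*(-1/21289) = 53010/21289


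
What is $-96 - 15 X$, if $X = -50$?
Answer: $654$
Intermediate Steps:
$-96 - 15 X = -96 - -750 = -96 + 750 = 654$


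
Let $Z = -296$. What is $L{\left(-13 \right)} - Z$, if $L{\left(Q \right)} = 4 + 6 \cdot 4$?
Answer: $324$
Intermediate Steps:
$L{\left(Q \right)} = 28$ ($L{\left(Q \right)} = 4 + 24 = 28$)
$L{\left(-13 \right)} - Z = 28 - -296 = 28 + 296 = 324$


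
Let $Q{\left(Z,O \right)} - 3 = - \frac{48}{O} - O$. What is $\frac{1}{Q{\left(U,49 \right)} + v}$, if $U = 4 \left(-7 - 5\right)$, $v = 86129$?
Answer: $\frac{49}{4218019} \approx 1.1617 \cdot 10^{-5}$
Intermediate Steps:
$U = -48$ ($U = 4 \left(-12\right) = -48$)
$Q{\left(Z,O \right)} = 3 - O - \frac{48}{O}$ ($Q{\left(Z,O \right)} = 3 - \left(O + \frac{48}{O}\right) = 3 - O - \frac{48}{O}$)
$\frac{1}{Q{\left(U,49 \right)} + v} = \frac{1}{\left(3 - 49 - \frac{48}{49}\right) + 86129} = \frac{1}{- \frac{2302}{49} + 86129} = \frac{1}{\frac{4218019}{49}} = \frac{49}{4218019}$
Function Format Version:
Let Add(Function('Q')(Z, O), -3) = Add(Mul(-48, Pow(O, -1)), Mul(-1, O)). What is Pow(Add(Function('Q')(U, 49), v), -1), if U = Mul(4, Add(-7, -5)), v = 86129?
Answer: Rational(49, 4218019) ≈ 1.1617e-5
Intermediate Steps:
U = -48 (U = Mul(4, -12) = -48)
Function('Q')(Z, O) = Add(3, Mul(-1, O), Mul(-48, Pow(O, -1))) (Function('Q')(Z, O) = Add(3, Add(Mul(-48, Pow(O, -1)), Mul(-1, O))) = Add(3, Add(Mul(-1, O), Mul(-48, Pow(O, -1)))) = Add(3, Mul(-1, O), Mul(-48, Pow(O, -1))))
Pow(Add(Function('Q')(U, 49), v), -1) = Pow(Add(Add(3, Mul(-1, 49), Mul(-48, Pow(49, -1))), 86129), -1) = Pow(Add(Add(3, -49, Mul(-48, Rational(1, 49))), 86129), -1) = Pow(Add(Add(3, -49, Rational(-48, 49)), 86129), -1) = Pow(Add(Rational(-2302, 49), 86129), -1) = Pow(Rational(4218019, 49), -1) = Rational(49, 4218019)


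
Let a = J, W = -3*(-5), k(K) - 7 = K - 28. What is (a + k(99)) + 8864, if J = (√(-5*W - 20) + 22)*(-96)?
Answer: 6830 - 96*I*√95 ≈ 6830.0 - 935.69*I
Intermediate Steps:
k(K) = -21 + K (k(K) = 7 + (K - 28) = 7 + (-28 + K) = -21 + K)
W = 15
J = -2112 - 96*I*√95 (J = (√(-5*15 - 20) + 22)*(-96) = (√(-75 - 20) + 22)*(-96) = (√(-95) + 22)*(-96) = (I*√95 + 22)*(-96) = (22 + I*√95)*(-96) = -2112 - 96*I*√95 ≈ -2112.0 - 935.69*I)
a = -2112 - 96*I*√95 ≈ -2112.0 - 935.69*I
(a + k(99)) + 8864 = ((-2112 - 96*I*√95) + (-21 + 99)) + 8864 = ((-2112 - 96*I*√95) + 78) + 8864 = (-2034 - 96*I*√95) + 8864 = 6830 - 96*I*√95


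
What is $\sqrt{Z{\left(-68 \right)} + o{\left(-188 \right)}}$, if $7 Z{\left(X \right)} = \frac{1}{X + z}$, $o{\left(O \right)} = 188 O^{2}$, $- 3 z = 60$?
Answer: $\frac{\sqrt{630340164454}}{308} \approx 2577.7$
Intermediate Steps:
$z = -20$ ($z = \left(- \frac{1}{3}\right) 60 = -20$)
$Z{\left(X \right)} = \frac{1}{7 \left(-20 + X\right)}$ ($Z{\left(X \right)} = \frac{1}{7 \left(X - 20\right)} = \frac{1}{7 \left(-20 + X\right)}$)
$\sqrt{Z{\left(-68 \right)} + o{\left(-188 \right)}} = \sqrt{\frac{1}{7 \left(-20 - 68\right)} + 188 \left(-188\right)^{2}} = \sqrt{\frac{1}{7 \left(-88\right)} + 188 \cdot 35344} = \sqrt{\frac{1}{7} \left(- \frac{1}{88}\right) + 6644672} = \sqrt{- \frac{1}{616} + 6644672} = \sqrt{\frac{4093117951}{616}} = \frac{\sqrt{630340164454}}{308}$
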